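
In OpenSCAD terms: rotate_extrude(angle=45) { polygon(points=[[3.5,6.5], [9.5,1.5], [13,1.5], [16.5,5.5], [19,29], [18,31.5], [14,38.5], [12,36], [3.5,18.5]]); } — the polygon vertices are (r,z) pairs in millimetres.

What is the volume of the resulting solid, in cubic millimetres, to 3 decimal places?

Volume = 3532.197 mm³

Profile (r,z), 9 vertices: (3.5,6.5) (9.5,1.5) (13,1.5) (16.5,5.5) (19,29) (18,31.5) (14,38.5) (12,36) (3.5,18.5)
edge 0: (3.5,6.5)→(9.5,1.5)  cross = 3.5·1.5 − 9.5·6.5 = -56.5000; (r_i+r_j)·cross = 13·-56.5000 = -734.5000
edge 1: (9.5,1.5)→(13,1.5)  cross = 9.5·1.5 − 13·1.5 = -5.2500; (r_i+r_j)·cross = 22.5·-5.2500 = -118.1250
edge 2: (13,1.5)→(16.5,5.5)  cross = 13·5.5 − 16.5·1.5 = 46.7500; (r_i+r_j)·cross = 29.5·46.7500 = 1379.1250
edge 3: (16.5,5.5)→(19,29)  cross = 16.5·29 − 19·5.5 = 374.0000; (r_i+r_j)·cross = 35.5·374.0000 = 13277.0000
edge 4: (19,29)→(18,31.5)  cross = 19·31.5 − 18·29 = 76.5000; (r_i+r_j)·cross = 37·76.5000 = 2830.5000
edge 5: (18,31.5)→(14,38.5)  cross = 18·38.5 − 14·31.5 = 252.0000; (r_i+r_j)·cross = 32·252.0000 = 8064.0000
edge 6: (14,38.5)→(12,36)  cross = 14·36 − 12·38.5 = 42.0000; (r_i+r_j)·cross = 26·42.0000 = 1092.0000
edge 7: (12,36)→(3.5,18.5)  cross = 12·18.5 − 3.5·36 = 96.0000; (r_i+r_j)·cross = 15.5·96.0000 = 1488.0000
edge 8: (3.5,18.5)→(3.5,6.5)  cross = 3.5·6.5 − 3.5·18.5 = -42.0000; (r_i+r_j)·cross = 7·-42.0000 = -294.0000
Σcross = 783.5000 → A = |Σcross|/2 = 391.7500 mm²
Σ(r_i+r_j)·cross = 26984.0000 → first moment M = |Σ|/6 = 4497.3333
R_c = M/A = 4497.3333/391.7500 = 11.4801 mm
θ = 45° = 0.785398 rad
V = θ·R_c·A = 0.785398·11.4801·391.7500 = 3532.197 mm³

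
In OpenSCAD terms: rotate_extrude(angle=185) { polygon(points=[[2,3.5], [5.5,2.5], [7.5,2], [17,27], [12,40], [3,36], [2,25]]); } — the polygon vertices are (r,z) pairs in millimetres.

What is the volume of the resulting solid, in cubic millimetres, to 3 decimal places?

Profile (r,z), 7 vertices: (2,3.5) (5.5,2.5) (7.5,2) (17,27) (12,40) (3,36) (2,25)
edge 0: (2,3.5)→(5.5,2.5)  cross = 2·2.5 − 5.5·3.5 = -14.2500; (r_i+r_j)·cross = 7.5·-14.2500 = -106.8750
edge 1: (5.5,2.5)→(7.5,2)  cross = 5.5·2 − 7.5·2.5 = -7.7500; (r_i+r_j)·cross = 13·-7.7500 = -100.7500
edge 2: (7.5,2)→(17,27)  cross = 7.5·27 − 17·2 = 168.5000; (r_i+r_j)·cross = 24.5·168.5000 = 4128.2500
edge 3: (17,27)→(12,40)  cross = 17·40 − 12·27 = 356.0000; (r_i+r_j)·cross = 29·356.0000 = 10324.0000
edge 4: (12,40)→(3,36)  cross = 12·36 − 3·40 = 312.0000; (r_i+r_j)·cross = 15·312.0000 = 4680.0000
edge 5: (3,36)→(2,25)  cross = 3·25 − 2·36 = 3.0000; (r_i+r_j)·cross = 5·3.0000 = 15.0000
edge 6: (2,25)→(2,3.5)  cross = 2·3.5 − 2·25 = -43.0000; (r_i+r_j)·cross = 4·-43.0000 = -172.0000
Σcross = 774.5000 → A = |Σcross|/2 = 387.2500 mm²
Σ(r_i+r_j)·cross = 18767.6250 → first moment M = |Σ|/6 = 3127.9375
R_c = M/A = 3127.9375/387.2500 = 8.0773 mm
θ = 185° = 3.228859 rad
V = θ·R_c·A = 3.228859·8.0773·387.2500 = 10099.670 mm³

Volume = 10099.670 mm³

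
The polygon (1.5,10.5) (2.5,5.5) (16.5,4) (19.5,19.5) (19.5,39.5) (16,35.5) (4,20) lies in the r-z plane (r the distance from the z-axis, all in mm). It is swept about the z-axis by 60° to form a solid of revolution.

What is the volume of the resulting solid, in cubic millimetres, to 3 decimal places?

Volume = 4911.989 mm³

Profile (r,z), 7 vertices: (1.5,10.5) (2.5,5.5) (16.5,4) (19.5,19.5) (19.5,39.5) (16,35.5) (4,20)
edge 0: (1.5,10.5)→(2.5,5.5)  cross = 1.5·5.5 − 2.5·10.5 = -18.0000; (r_i+r_j)·cross = 4·-18.0000 = -72.0000
edge 1: (2.5,5.5)→(16.5,4)  cross = 2.5·4 − 16.5·5.5 = -80.7500; (r_i+r_j)·cross = 19·-80.7500 = -1534.2500
edge 2: (16.5,4)→(19.5,19.5)  cross = 16.5·19.5 − 19.5·4 = 243.7500; (r_i+r_j)·cross = 36·243.7500 = 8775.0000
edge 3: (19.5,19.5)→(19.5,39.5)  cross = 19.5·39.5 − 19.5·19.5 = 390.0000; (r_i+r_j)·cross = 39·390.0000 = 15210.0000
edge 4: (19.5,39.5)→(16,35.5)  cross = 19.5·35.5 − 16·39.5 = 60.2500; (r_i+r_j)·cross = 35.5·60.2500 = 2138.8750
edge 5: (16,35.5)→(4,20)  cross = 16·20 − 4·35.5 = 178.0000; (r_i+r_j)·cross = 20·178.0000 = 3560.0000
edge 6: (4,20)→(1.5,10.5)  cross = 4·10.5 − 1.5·20 = 12.0000; (r_i+r_j)·cross = 5.5·12.0000 = 66.0000
Σcross = 785.2500 → A = |Σcross|/2 = 392.6250 mm²
Σ(r_i+r_j)·cross = 28143.6250 → first moment M = |Σ|/6 = 4690.6042
R_c = M/A = 4690.6042/392.6250 = 11.9468 mm
θ = 60° = 1.047198 rad
V = θ·R_c·A = 1.047198·11.9468·392.6250 = 4911.989 mm³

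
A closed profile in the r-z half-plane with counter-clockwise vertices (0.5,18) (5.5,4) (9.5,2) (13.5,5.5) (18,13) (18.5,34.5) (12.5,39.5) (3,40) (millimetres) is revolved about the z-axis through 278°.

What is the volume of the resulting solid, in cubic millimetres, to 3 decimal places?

Profile (r,z), 8 vertices: (0.5,18) (5.5,4) (9.5,2) (13.5,5.5) (18,13) (18.5,34.5) (12.5,39.5) (3,40)
edge 0: (0.5,18)→(5.5,4)  cross = 0.5·4 − 5.5·18 = -97.0000; (r_i+r_j)·cross = 6·-97.0000 = -582.0000
edge 1: (5.5,4)→(9.5,2)  cross = 5.5·2 − 9.5·4 = -27.0000; (r_i+r_j)·cross = 15·-27.0000 = -405.0000
edge 2: (9.5,2)→(13.5,5.5)  cross = 9.5·5.5 − 13.5·2 = 25.2500; (r_i+r_j)·cross = 23·25.2500 = 580.7500
edge 3: (13.5,5.5)→(18,13)  cross = 13.5·13 − 18·5.5 = 76.5000; (r_i+r_j)·cross = 31.5·76.5000 = 2409.7500
edge 4: (18,13)→(18.5,34.5)  cross = 18·34.5 − 18.5·13 = 380.5000; (r_i+r_j)·cross = 36.5·380.5000 = 13888.2500
edge 5: (18.5,34.5)→(12.5,39.5)  cross = 18.5·39.5 − 12.5·34.5 = 299.5000; (r_i+r_j)·cross = 31·299.5000 = 9284.5000
edge 6: (12.5,39.5)→(3,40)  cross = 12.5·40 − 3·39.5 = 381.5000; (r_i+r_j)·cross = 15.5·381.5000 = 5913.2500
edge 7: (3,40)→(0.5,18)  cross = 3·18 − 0.5·40 = 34.0000; (r_i+r_j)·cross = 3.5·34.0000 = 119.0000
Σcross = 1073.2500 → A = |Σcross|/2 = 536.6250 mm²
Σ(r_i+r_j)·cross = 31208.5000 → first moment M = |Σ|/6 = 5201.4167
R_c = M/A = 5201.4167/536.6250 = 9.6928 mm
θ = 278° = 4.852015 rad
V = θ·R_c·A = 4.852015·9.6928·536.6250 = 25237.353 mm³

Volume = 25237.353 mm³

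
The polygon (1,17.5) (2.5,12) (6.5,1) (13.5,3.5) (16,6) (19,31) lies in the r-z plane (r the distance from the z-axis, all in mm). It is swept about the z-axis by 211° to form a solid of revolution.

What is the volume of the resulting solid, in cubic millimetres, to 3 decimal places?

Profile (r,z), 6 vertices: (1,17.5) (2.5,12) (6.5,1) (13.5,3.5) (16,6) (19,31)
edge 0: (1,17.5)→(2.5,12)  cross = 1·12 − 2.5·17.5 = -31.7500; (r_i+r_j)·cross = 3.5·-31.7500 = -111.1250
edge 1: (2.5,12)→(6.5,1)  cross = 2.5·1 − 6.5·12 = -75.5000; (r_i+r_j)·cross = 9·-75.5000 = -679.5000
edge 2: (6.5,1)→(13.5,3.5)  cross = 6.5·3.5 − 13.5·1 = 9.2500; (r_i+r_j)·cross = 20·9.2500 = 185.0000
edge 3: (13.5,3.5)→(16,6)  cross = 13.5·6 − 16·3.5 = 25.0000; (r_i+r_j)·cross = 29.5·25.0000 = 737.5000
edge 4: (16,6)→(19,31)  cross = 16·31 − 19·6 = 382.0000; (r_i+r_j)·cross = 35·382.0000 = 13370.0000
edge 5: (19,31)→(1,17.5)  cross = 19·17.5 − 1·31 = 301.5000; (r_i+r_j)·cross = 20·301.5000 = 6030.0000
Σcross = 610.5000 → A = |Σcross|/2 = 305.2500 mm²
Σ(r_i+r_j)·cross = 19531.8750 → first moment M = |Σ|/6 = 3255.3125
R_c = M/A = 3255.3125/305.2500 = 10.6644 mm
θ = 211° = 3.682645 rad
V = θ·R_c·A = 3.682645·10.6644·305.2500 = 11988.159 mm³

Volume = 11988.159 mm³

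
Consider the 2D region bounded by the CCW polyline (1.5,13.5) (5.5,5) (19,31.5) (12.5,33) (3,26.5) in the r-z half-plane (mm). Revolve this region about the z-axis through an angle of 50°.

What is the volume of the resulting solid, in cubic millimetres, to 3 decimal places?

Profile (r,z), 5 vertices: (1.5,13.5) (5.5,5) (19,31.5) (12.5,33) (3,26.5)
edge 0: (1.5,13.5)→(5.5,5)  cross = 1.5·5 − 5.5·13.5 = -66.7500; (r_i+r_j)·cross = 7·-66.7500 = -467.2500
edge 1: (5.5,5)→(19,31.5)  cross = 5.5·31.5 − 19·5 = 78.2500; (r_i+r_j)·cross = 24.5·78.2500 = 1917.1250
edge 2: (19,31.5)→(12.5,33)  cross = 19·33 − 12.5·31.5 = 233.2500; (r_i+r_j)·cross = 31.5·233.2500 = 7347.3750
edge 3: (12.5,33)→(3,26.5)  cross = 12.5·26.5 − 3·33 = 232.2500; (r_i+r_j)·cross = 15.5·232.2500 = 3599.8750
edge 4: (3,26.5)→(1.5,13.5)  cross = 3·13.5 − 1.5·26.5 = 0.7500; (r_i+r_j)·cross = 4.5·0.7500 = 3.3750
Σcross = 477.7500 → A = |Σcross|/2 = 238.8750 mm²
Σ(r_i+r_j)·cross = 12400.5000 → first moment M = |Σ|/6 = 2066.7500
R_c = M/A = 2066.7500/238.8750 = 8.6520 mm
θ = 50° = 0.872665 rad
V = θ·R_c·A = 0.872665·8.6520·238.8750 = 1803.580 mm³

Volume = 1803.580 mm³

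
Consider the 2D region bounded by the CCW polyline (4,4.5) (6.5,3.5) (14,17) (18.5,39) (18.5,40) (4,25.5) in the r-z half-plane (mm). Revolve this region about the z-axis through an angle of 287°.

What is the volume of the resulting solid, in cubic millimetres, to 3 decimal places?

Volume = 13066.433 mm³

Profile (r,z), 6 vertices: (4,4.5) (6.5,3.5) (14,17) (18.5,39) (18.5,40) (4,25.5)
edge 0: (4,4.5)→(6.5,3.5)  cross = 4·3.5 − 6.5·4.5 = -15.2500; (r_i+r_j)·cross = 10.5·-15.2500 = -160.1250
edge 1: (6.5,3.5)→(14,17)  cross = 6.5·17 − 14·3.5 = 61.5000; (r_i+r_j)·cross = 20.5·61.5000 = 1260.7500
edge 2: (14,17)→(18.5,39)  cross = 14·39 − 18.5·17 = 231.5000; (r_i+r_j)·cross = 32.5·231.5000 = 7523.7500
edge 3: (18.5,39)→(18.5,40)  cross = 18.5·40 − 18.5·39 = 18.5000; (r_i+r_j)·cross = 37·18.5000 = 684.5000
edge 4: (18.5,40)→(4,25.5)  cross = 18.5·25.5 − 4·40 = 311.7500; (r_i+r_j)·cross = 22.5·311.7500 = 7014.3750
edge 5: (4,25.5)→(4,4.5)  cross = 4·4.5 − 4·25.5 = -84.0000; (r_i+r_j)·cross = 8·-84.0000 = -672.0000
Σcross = 524.0000 → A = |Σcross|/2 = 262.0000 mm²
Σ(r_i+r_j)·cross = 15651.2500 → first moment M = |Σ|/6 = 2608.5417
R_c = M/A = 2608.5417/262.0000 = 9.9563 mm
θ = 287° = 5.009095 rad
V = θ·R_c·A = 5.009095·9.9563·262.0000 = 13066.433 mm³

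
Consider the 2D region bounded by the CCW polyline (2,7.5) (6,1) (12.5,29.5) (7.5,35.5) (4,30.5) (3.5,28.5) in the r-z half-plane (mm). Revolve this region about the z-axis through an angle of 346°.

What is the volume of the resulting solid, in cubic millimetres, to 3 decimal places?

Profile (r,z), 6 vertices: (2,7.5) (6,1) (12.5,29.5) (7.5,35.5) (4,30.5) (3.5,28.5)
edge 0: (2,7.5)→(6,1)  cross = 2·1 − 6·7.5 = -43.0000; (r_i+r_j)·cross = 8·-43.0000 = -344.0000
edge 1: (6,1)→(12.5,29.5)  cross = 6·29.5 − 12.5·1 = 164.5000; (r_i+r_j)·cross = 18.5·164.5000 = 3043.2500
edge 2: (12.5,29.5)→(7.5,35.5)  cross = 12.5·35.5 − 7.5·29.5 = 222.5000; (r_i+r_j)·cross = 20·222.5000 = 4450.0000
edge 3: (7.5,35.5)→(4,30.5)  cross = 7.5·30.5 − 4·35.5 = 86.7500; (r_i+r_j)·cross = 11.5·86.7500 = 997.6250
edge 4: (4,30.5)→(3.5,28.5)  cross = 4·28.5 − 3.5·30.5 = 7.2500; (r_i+r_j)·cross = 7.5·7.2500 = 54.3750
edge 5: (3.5,28.5)→(2,7.5)  cross = 3.5·7.5 − 2·28.5 = -30.7500; (r_i+r_j)·cross = 5.5·-30.7500 = -169.1250
Σcross = 407.2500 → A = |Σcross|/2 = 203.6250 mm²
Σ(r_i+r_j)·cross = 8032.1250 → first moment M = |Σ|/6 = 1338.6875
R_c = M/A = 1338.6875/203.6250 = 6.5743 mm
θ = 346° = 6.038839 rad
V = θ·R_c·A = 6.038839·6.5743·203.6250 = 8084.119 mm³

Volume = 8084.119 mm³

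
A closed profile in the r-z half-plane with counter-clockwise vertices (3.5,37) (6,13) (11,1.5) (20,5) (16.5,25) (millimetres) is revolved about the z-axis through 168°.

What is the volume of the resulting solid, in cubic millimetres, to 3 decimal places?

Volume = 11004.859 mm³

Profile (r,z), 5 vertices: (3.5,37) (6,13) (11,1.5) (20,5) (16.5,25)
edge 0: (3.5,37)→(6,13)  cross = 3.5·13 − 6·37 = -176.5000; (r_i+r_j)·cross = 9.5·-176.5000 = -1676.7500
edge 1: (6,13)→(11,1.5)  cross = 6·1.5 − 11·13 = -134.0000; (r_i+r_j)·cross = 17·-134.0000 = -2278.0000
edge 2: (11,1.5)→(20,5)  cross = 11·5 − 20·1.5 = 25.0000; (r_i+r_j)·cross = 31·25.0000 = 775.0000
edge 3: (20,5)→(16.5,25)  cross = 20·25 − 16.5·5 = 417.5000; (r_i+r_j)·cross = 36.5·417.5000 = 15238.7500
edge 4: (16.5,25)→(3.5,37)  cross = 16.5·37 − 3.5·25 = 523.0000; (r_i+r_j)·cross = 20·523.0000 = 10460.0000
Σcross = 655.0000 → A = |Σcross|/2 = 327.5000 mm²
Σ(r_i+r_j)·cross = 22519.0000 → first moment M = |Σ|/6 = 3753.1667
R_c = M/A = 3753.1667/327.5000 = 11.4601 mm
θ = 168° = 2.932153 rad
V = θ·R_c·A = 2.932153·11.4601·327.5000 = 11004.859 mm³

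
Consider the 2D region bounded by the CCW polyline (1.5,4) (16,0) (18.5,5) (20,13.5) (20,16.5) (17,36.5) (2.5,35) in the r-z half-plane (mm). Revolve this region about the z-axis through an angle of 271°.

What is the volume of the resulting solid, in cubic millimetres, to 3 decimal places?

Volume = 28450.001 mm³

Profile (r,z), 7 vertices: (1.5,4) (16,0) (18.5,5) (20,13.5) (20,16.5) (17,36.5) (2.5,35)
edge 0: (1.5,4)→(16,0)  cross = 1.5·0 − 16·4 = -64.0000; (r_i+r_j)·cross = 17.5·-64.0000 = -1120.0000
edge 1: (16,0)→(18.5,5)  cross = 16·5 − 18.5·0 = 80.0000; (r_i+r_j)·cross = 34.5·80.0000 = 2760.0000
edge 2: (18.5,5)→(20,13.5)  cross = 18.5·13.5 − 20·5 = 149.7500; (r_i+r_j)·cross = 38.5·149.7500 = 5765.3750
edge 3: (20,13.5)→(20,16.5)  cross = 20·16.5 − 20·13.5 = 60.0000; (r_i+r_j)·cross = 40·60.0000 = 2400.0000
edge 4: (20,16.5)→(17,36.5)  cross = 20·36.5 − 17·16.5 = 449.5000; (r_i+r_j)·cross = 37·449.5000 = 16631.5000
edge 5: (17,36.5)→(2.5,35)  cross = 17·35 − 2.5·36.5 = 503.7500; (r_i+r_j)·cross = 19.5·503.7500 = 9823.1250
edge 6: (2.5,35)→(1.5,4)  cross = 2.5·4 − 1.5·35 = -42.5000; (r_i+r_j)·cross = 4·-42.5000 = -170.0000
Σcross = 1136.5000 → A = |Σcross|/2 = 568.2500 mm²
Σ(r_i+r_j)·cross = 36090.0000 → first moment M = |Σ|/6 = 6015.0000
R_c = M/A = 6015.0000/568.2500 = 10.5851 mm
θ = 271° = 4.729842 rad
V = θ·R_c·A = 4.729842·10.5851·568.2500 = 28450.001 mm³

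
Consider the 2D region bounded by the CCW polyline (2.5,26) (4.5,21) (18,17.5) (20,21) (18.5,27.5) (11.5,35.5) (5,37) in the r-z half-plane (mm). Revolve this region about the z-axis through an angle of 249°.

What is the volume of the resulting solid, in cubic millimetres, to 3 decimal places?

Volume = 10636.788 mm³

Profile (r,z), 7 vertices: (2.5,26) (4.5,21) (18,17.5) (20,21) (18.5,27.5) (11.5,35.5) (5,37)
edge 0: (2.5,26)→(4.5,21)  cross = 2.5·21 − 4.5·26 = -64.5000; (r_i+r_j)·cross = 7·-64.5000 = -451.5000
edge 1: (4.5,21)→(18,17.5)  cross = 4.5·17.5 − 18·21 = -299.2500; (r_i+r_j)·cross = 22.5·-299.2500 = -6733.1250
edge 2: (18,17.5)→(20,21)  cross = 18·21 − 20·17.5 = 28.0000; (r_i+r_j)·cross = 38·28.0000 = 1064.0000
edge 3: (20,21)→(18.5,27.5)  cross = 20·27.5 − 18.5·21 = 161.5000; (r_i+r_j)·cross = 38.5·161.5000 = 6217.7500
edge 4: (18.5,27.5)→(11.5,35.5)  cross = 18.5·35.5 − 11.5·27.5 = 340.5000; (r_i+r_j)·cross = 30·340.5000 = 10215.0000
edge 5: (11.5,35.5)→(5,37)  cross = 11.5·37 − 5·35.5 = 248.0000; (r_i+r_j)·cross = 16.5·248.0000 = 4092.0000
edge 6: (5,37)→(2.5,26)  cross = 5·26 − 2.5·37 = 37.5000; (r_i+r_j)·cross = 7.5·37.5000 = 281.2500
Σcross = 451.7500 → A = |Σcross|/2 = 225.8750 mm²
Σ(r_i+r_j)·cross = 14685.3750 → first moment M = |Σ|/6 = 2447.5625
R_c = M/A = 2447.5625/225.8750 = 10.8359 mm
θ = 249° = 4.345870 rad
V = θ·R_c·A = 4.345870·10.8359·225.8750 = 10636.788 mm³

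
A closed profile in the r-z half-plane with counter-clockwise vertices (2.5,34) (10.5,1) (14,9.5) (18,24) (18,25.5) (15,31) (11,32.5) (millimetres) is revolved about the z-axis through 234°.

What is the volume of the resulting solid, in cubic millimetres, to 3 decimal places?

Volume = 11773.694 mm³

Profile (r,z), 7 vertices: (2.5,34) (10.5,1) (14,9.5) (18,24) (18,25.5) (15,31) (11,32.5)
edge 0: (2.5,34)→(10.5,1)  cross = 2.5·1 − 10.5·34 = -354.5000; (r_i+r_j)·cross = 13·-354.5000 = -4608.5000
edge 1: (10.5,1)→(14,9.5)  cross = 10.5·9.5 − 14·1 = 85.7500; (r_i+r_j)·cross = 24.5·85.7500 = 2100.8750
edge 2: (14,9.5)→(18,24)  cross = 14·24 − 18·9.5 = 165.0000; (r_i+r_j)·cross = 32·165.0000 = 5280.0000
edge 3: (18,24)→(18,25.5)  cross = 18·25.5 − 18·24 = 27.0000; (r_i+r_j)·cross = 36·27.0000 = 972.0000
edge 4: (18,25.5)→(15,31)  cross = 18·31 − 15·25.5 = 175.5000; (r_i+r_j)·cross = 33·175.5000 = 5791.5000
edge 5: (15,31)→(11,32.5)  cross = 15·32.5 − 11·31 = 146.5000; (r_i+r_j)·cross = 26·146.5000 = 3809.0000
edge 6: (11,32.5)→(2.5,34)  cross = 11·34 − 2.5·32.5 = 292.7500; (r_i+r_j)·cross = 13.5·292.7500 = 3952.1250
Σcross = 538.0000 → A = |Σcross|/2 = 269.0000 mm²
Σ(r_i+r_j)·cross = 17297.0000 → first moment M = |Σ|/6 = 2882.8333
R_c = M/A = 2882.8333/269.0000 = 10.7169 mm
θ = 234° = 4.084070 rad
V = θ·R_c·A = 4.084070·10.7169·269.0000 = 11773.694 mm³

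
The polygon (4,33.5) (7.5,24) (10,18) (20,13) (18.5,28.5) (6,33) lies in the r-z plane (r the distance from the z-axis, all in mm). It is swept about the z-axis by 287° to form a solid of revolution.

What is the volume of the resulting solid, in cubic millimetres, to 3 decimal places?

Volume = 11371.167 mm³

Profile (r,z), 6 vertices: (4,33.5) (7.5,24) (10,18) (20,13) (18.5,28.5) (6,33)
edge 0: (4,33.5)→(7.5,24)  cross = 4·24 − 7.5·33.5 = -155.2500; (r_i+r_j)·cross = 11.5·-155.2500 = -1785.3750
edge 1: (7.5,24)→(10,18)  cross = 7.5·18 − 10·24 = -105.0000; (r_i+r_j)·cross = 17.5·-105.0000 = -1837.5000
edge 2: (10,18)→(20,13)  cross = 10·13 − 20·18 = -230.0000; (r_i+r_j)·cross = 30·-230.0000 = -6900.0000
edge 3: (20,13)→(18.5,28.5)  cross = 20·28.5 − 18.5·13 = 329.5000; (r_i+r_j)·cross = 38.5·329.5000 = 12685.7500
edge 4: (18.5,28.5)→(6,33)  cross = 18.5·33 − 6·28.5 = 439.5000; (r_i+r_j)·cross = 24.5·439.5000 = 10767.7500
edge 5: (6,33)→(4,33.5)  cross = 6·33.5 − 4·33 = 69.0000; (r_i+r_j)·cross = 10·69.0000 = 690.0000
Σcross = 347.7500 → A = |Σcross|/2 = 173.8750 mm²
Σ(r_i+r_j)·cross = 13620.6250 → first moment M = |Σ|/6 = 2270.1042
R_c = M/A = 2270.1042/173.8750 = 13.0560 mm
θ = 287° = 5.009095 rad
V = θ·R_c·A = 5.009095·13.0560·173.8750 = 11371.167 mm³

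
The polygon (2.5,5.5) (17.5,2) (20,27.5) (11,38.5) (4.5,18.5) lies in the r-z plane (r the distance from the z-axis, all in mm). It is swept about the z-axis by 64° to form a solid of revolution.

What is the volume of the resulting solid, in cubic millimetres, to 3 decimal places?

Volume = 5498.066 mm³

Profile (r,z), 5 vertices: (2.5,5.5) (17.5,2) (20,27.5) (11,38.5) (4.5,18.5)
edge 0: (2.5,5.5)→(17.5,2)  cross = 2.5·2 − 17.5·5.5 = -91.2500; (r_i+r_j)·cross = 20·-91.2500 = -1825.0000
edge 1: (17.5,2)→(20,27.5)  cross = 17.5·27.5 − 20·2 = 441.2500; (r_i+r_j)·cross = 37.5·441.2500 = 16546.8750
edge 2: (20,27.5)→(11,38.5)  cross = 20·38.5 − 11·27.5 = 467.5000; (r_i+r_j)·cross = 31·467.5000 = 14492.5000
edge 3: (11,38.5)→(4.5,18.5)  cross = 11·18.5 − 4.5·38.5 = 30.2500; (r_i+r_j)·cross = 15.5·30.2500 = 468.8750
edge 4: (4.5,18.5)→(2.5,5.5)  cross = 4.5·5.5 − 2.5·18.5 = -21.5000; (r_i+r_j)·cross = 7·-21.5000 = -150.5000
Σcross = 826.2500 → A = |Σcross|/2 = 413.1250 mm²
Σ(r_i+r_j)·cross = 29532.7500 → first moment M = |Σ|/6 = 4922.1250
R_c = M/A = 4922.1250/413.1250 = 11.9144 mm
θ = 64° = 1.117011 rad
V = θ·R_c·A = 1.117011·11.9144·413.1250 = 5498.066 mm³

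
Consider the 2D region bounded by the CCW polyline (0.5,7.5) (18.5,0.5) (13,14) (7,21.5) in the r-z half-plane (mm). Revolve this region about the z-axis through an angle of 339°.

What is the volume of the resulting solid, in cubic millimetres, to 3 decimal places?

Profile (r,z), 4 vertices: (0.5,7.5) (18.5,0.5) (13,14) (7,21.5)
edge 0: (0.5,7.5)→(18.5,0.5)  cross = 0.5·0.5 − 18.5·7.5 = -138.5000; (r_i+r_j)·cross = 19·-138.5000 = -2631.5000
edge 1: (18.5,0.5)→(13,14)  cross = 18.5·14 − 13·0.5 = 252.5000; (r_i+r_j)·cross = 31.5·252.5000 = 7953.7500
edge 2: (13,14)→(7,21.5)  cross = 13·21.5 − 7·14 = 181.5000; (r_i+r_j)·cross = 20·181.5000 = 3630.0000
edge 3: (7,21.5)→(0.5,7.5)  cross = 7·7.5 − 0.5·21.5 = 41.7500; (r_i+r_j)·cross = 7.5·41.7500 = 313.1250
Σcross = 337.2500 → A = |Σcross|/2 = 168.6250 mm²
Σ(r_i+r_j)·cross = 9265.3750 → first moment M = |Σ|/6 = 1544.2292
R_c = M/A = 1544.2292/168.6250 = 9.1578 mm
θ = 339° = 5.916666 rad
V = θ·R_c·A = 5.916666·9.1578·168.6250 = 9136.688 mm³

Volume = 9136.688 mm³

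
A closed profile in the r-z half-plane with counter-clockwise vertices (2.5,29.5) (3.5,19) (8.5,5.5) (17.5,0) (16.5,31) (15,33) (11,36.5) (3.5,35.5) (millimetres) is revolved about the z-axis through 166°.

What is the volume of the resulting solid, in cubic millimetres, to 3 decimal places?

Profile (r,z), 8 vertices: (2.5,29.5) (3.5,19) (8.5,5.5) (17.5,0) (16.5,31) (15,33) (11,36.5) (3.5,35.5)
edge 0: (2.5,29.5)→(3.5,19)  cross = 2.5·19 − 3.5·29.5 = -55.7500; (r_i+r_j)·cross = 6·-55.7500 = -334.5000
edge 1: (3.5,19)→(8.5,5.5)  cross = 3.5·5.5 − 8.5·19 = -142.2500; (r_i+r_j)·cross = 12·-142.2500 = -1707.0000
edge 2: (8.5,5.5)→(17.5,0)  cross = 8.5·0 − 17.5·5.5 = -96.2500; (r_i+r_j)·cross = 26·-96.2500 = -2502.5000
edge 3: (17.5,0)→(16.5,31)  cross = 17.5·31 − 16.5·0 = 542.5000; (r_i+r_j)·cross = 34·542.5000 = 18445.0000
edge 4: (16.5,31)→(15,33)  cross = 16.5·33 − 15·31 = 79.5000; (r_i+r_j)·cross = 31.5·79.5000 = 2504.2500
edge 5: (15,33)→(11,36.5)  cross = 15·36.5 − 11·33 = 184.5000; (r_i+r_j)·cross = 26·184.5000 = 4797.0000
edge 6: (11,36.5)→(3.5,35.5)  cross = 11·35.5 − 3.5·36.5 = 262.7500; (r_i+r_j)·cross = 14.5·262.7500 = 3809.8750
edge 7: (3.5,35.5)→(2.5,29.5)  cross = 3.5·29.5 − 2.5·35.5 = 14.5000; (r_i+r_j)·cross = 6·14.5000 = 87.0000
Σcross = 789.5000 → A = |Σcross|/2 = 394.7500 mm²
Σ(r_i+r_j)·cross = 25099.1250 → first moment M = |Σ|/6 = 4183.1875
R_c = M/A = 4183.1875/394.7500 = 10.5971 mm
θ = 166° = 2.897247 rad
V = θ·R_c·A = 2.897247·10.5971·394.7500 = 12119.726 mm³

Volume = 12119.726 mm³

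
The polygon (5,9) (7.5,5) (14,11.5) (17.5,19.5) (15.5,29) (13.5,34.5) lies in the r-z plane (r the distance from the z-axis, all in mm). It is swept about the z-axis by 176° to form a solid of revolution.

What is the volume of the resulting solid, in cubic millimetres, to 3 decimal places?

Profile (r,z), 6 vertices: (5,9) (7.5,5) (14,11.5) (17.5,19.5) (15.5,29) (13.5,34.5)
edge 0: (5,9)→(7.5,5)  cross = 5·5 − 7.5·9 = -42.5000; (r_i+r_j)·cross = 12.5·-42.5000 = -531.2500
edge 1: (7.5,5)→(14,11.5)  cross = 7.5·11.5 − 14·5 = 16.2500; (r_i+r_j)·cross = 21.5·16.2500 = 349.3750
edge 2: (14,11.5)→(17.5,19.5)  cross = 14·19.5 − 17.5·11.5 = 71.7500; (r_i+r_j)·cross = 31.5·71.7500 = 2260.1250
edge 3: (17.5,19.5)→(15.5,29)  cross = 17.5·29 − 15.5·19.5 = 205.2500; (r_i+r_j)·cross = 33·205.2500 = 6773.2500
edge 4: (15.5,29)→(13.5,34.5)  cross = 15.5·34.5 − 13.5·29 = 143.2500; (r_i+r_j)·cross = 29·143.2500 = 4154.2500
edge 5: (13.5,34.5)→(5,9)  cross = 13.5·9 − 5·34.5 = -51.0000; (r_i+r_j)·cross = 18.5·-51.0000 = -943.5000
Σcross = 343.0000 → A = |Σcross|/2 = 171.5000 mm²
Σ(r_i+r_j)·cross = 12062.2500 → first moment M = |Σ|/6 = 2010.3750
R_c = M/A = 2010.3750/171.5000 = 11.7223 mm
θ = 176° = 3.071779 rad
V = θ·R_c·A = 3.071779·11.7223·171.5000 = 6175.429 mm³

Volume = 6175.429 mm³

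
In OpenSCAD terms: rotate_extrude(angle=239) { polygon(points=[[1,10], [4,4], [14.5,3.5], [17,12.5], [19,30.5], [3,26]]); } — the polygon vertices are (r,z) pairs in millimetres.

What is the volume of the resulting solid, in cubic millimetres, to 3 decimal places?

Profile (r,z), 6 vertices: (1,10) (4,4) (14.5,3.5) (17,12.5) (19,30.5) (3,26)
edge 0: (1,10)→(4,4)  cross = 1·4 − 4·10 = -36.0000; (r_i+r_j)·cross = 5·-36.0000 = -180.0000
edge 1: (4,4)→(14.5,3.5)  cross = 4·3.5 − 14.5·4 = -44.0000; (r_i+r_j)·cross = 18.5·-44.0000 = -814.0000
edge 2: (14.5,3.5)→(17,12.5)  cross = 14.5·12.5 − 17·3.5 = 121.7500; (r_i+r_j)·cross = 31.5·121.7500 = 3835.1250
edge 3: (17,12.5)→(19,30.5)  cross = 17·30.5 − 19·12.5 = 281.0000; (r_i+r_j)·cross = 36·281.0000 = 10116.0000
edge 4: (19,30.5)→(3,26)  cross = 19·26 − 3·30.5 = 402.5000; (r_i+r_j)·cross = 22·402.5000 = 8855.0000
edge 5: (3,26)→(1,10)  cross = 3·10 − 1·26 = 4.0000; (r_i+r_j)·cross = 4·4.0000 = 16.0000
Σcross = 729.2500 → A = |Σcross|/2 = 364.6250 mm²
Σ(r_i+r_j)·cross = 21828.1250 → first moment M = |Σ|/6 = 3638.0208
R_c = M/A = 3638.0208/364.6250 = 9.9774 mm
θ = 239° = 4.171337 rad
V = θ·R_c·A = 4.171337·9.9774·364.6250 = 15175.411 mm³

Volume = 15175.411 mm³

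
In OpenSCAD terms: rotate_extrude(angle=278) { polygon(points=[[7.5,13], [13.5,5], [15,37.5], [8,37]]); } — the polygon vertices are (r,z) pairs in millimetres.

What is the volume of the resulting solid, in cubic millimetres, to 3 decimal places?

Profile (r,z), 4 vertices: (7.5,13) (13.5,5) (15,37.5) (8,37)
edge 0: (7.5,13)→(13.5,5)  cross = 7.5·5 − 13.5·13 = -138.0000; (r_i+r_j)·cross = 21·-138.0000 = -2898.0000
edge 1: (13.5,5)→(15,37.5)  cross = 13.5·37.5 − 15·5 = 431.2500; (r_i+r_j)·cross = 28.5·431.2500 = 12290.6250
edge 2: (15,37.5)→(8,37)  cross = 15·37 − 8·37.5 = 255.0000; (r_i+r_j)·cross = 23·255.0000 = 5865.0000
edge 3: (8,37)→(7.5,13)  cross = 8·13 − 7.5·37 = -173.5000; (r_i+r_j)·cross = 15.5·-173.5000 = -2689.2500
Σcross = 374.7500 → A = |Σcross|/2 = 187.3750 mm²
Σ(r_i+r_j)·cross = 12568.3750 → first moment M = |Σ|/6 = 2094.7292
R_c = M/A = 2094.7292/187.3750 = 11.1793 mm
θ = 278° = 4.852015 rad
V = θ·R_c·A = 4.852015·11.1793·187.3750 = 10163.658 mm³

Volume = 10163.658 mm³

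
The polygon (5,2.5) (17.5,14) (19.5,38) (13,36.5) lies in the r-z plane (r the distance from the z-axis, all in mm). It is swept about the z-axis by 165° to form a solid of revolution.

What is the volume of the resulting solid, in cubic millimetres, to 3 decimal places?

Volume = 9345.649 mm³

Profile (r,z), 4 vertices: (5,2.5) (17.5,14) (19.5,38) (13,36.5)
edge 0: (5,2.5)→(17.5,14)  cross = 5·14 − 17.5·2.5 = 26.2500; (r_i+r_j)·cross = 22.5·26.2500 = 590.6250
edge 1: (17.5,14)→(19.5,38)  cross = 17.5·38 − 19.5·14 = 392.0000; (r_i+r_j)·cross = 37·392.0000 = 14504.0000
edge 2: (19.5,38)→(13,36.5)  cross = 19.5·36.5 − 13·38 = 217.7500; (r_i+r_j)·cross = 32.5·217.7500 = 7076.8750
edge 3: (13,36.5)→(5,2.5)  cross = 13·2.5 − 5·36.5 = -150.0000; (r_i+r_j)·cross = 18·-150.0000 = -2700.0000
Σcross = 486.0000 → A = |Σcross|/2 = 243.0000 mm²
Σ(r_i+r_j)·cross = 19471.5000 → first moment M = |Σ|/6 = 3245.2500
R_c = M/A = 3245.2500/243.0000 = 13.3549 mm
θ = 165° = 2.879793 rad
V = θ·R_c·A = 2.879793·13.3549·243.0000 = 9345.649 mm³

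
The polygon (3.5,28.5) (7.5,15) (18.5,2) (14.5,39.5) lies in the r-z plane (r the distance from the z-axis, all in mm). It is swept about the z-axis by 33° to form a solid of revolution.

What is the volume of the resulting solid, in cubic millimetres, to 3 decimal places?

Profile (r,z), 4 vertices: (3.5,28.5) (7.5,15) (18.5,2) (14.5,39.5)
edge 0: (3.5,28.5)→(7.5,15)  cross = 3.5·15 − 7.5·28.5 = -161.2500; (r_i+r_j)·cross = 11·-161.2500 = -1773.7500
edge 1: (7.5,15)→(18.5,2)  cross = 7.5·2 − 18.5·15 = -262.5000; (r_i+r_j)·cross = 26·-262.5000 = -6825.0000
edge 2: (18.5,2)→(14.5,39.5)  cross = 18.5·39.5 − 14.5·2 = 701.7500; (r_i+r_j)·cross = 33·701.7500 = 23157.7500
edge 3: (14.5,39.5)→(3.5,28.5)  cross = 14.5·28.5 − 3.5·39.5 = 275.0000; (r_i+r_j)·cross = 18·275.0000 = 4950.0000
Σcross = 553.0000 → A = |Σcross|/2 = 276.5000 mm²
Σ(r_i+r_j)·cross = 19509.0000 → first moment M = |Σ|/6 = 3251.5000
R_c = M/A = 3251.5000/276.5000 = 11.7595 mm
θ = 33° = 0.575959 rad
V = θ·R_c·A = 0.575959·11.7595·276.5000 = 1872.730 mm³

Volume = 1872.730 mm³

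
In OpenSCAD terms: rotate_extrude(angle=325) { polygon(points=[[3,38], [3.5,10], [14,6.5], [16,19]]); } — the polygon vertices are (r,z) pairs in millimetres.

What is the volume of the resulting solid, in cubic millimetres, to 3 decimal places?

Volume = 11919.081 mm³

Profile (r,z), 4 vertices: (3,38) (3.5,10) (14,6.5) (16,19)
edge 0: (3,38)→(3.5,10)  cross = 3·10 − 3.5·38 = -103.0000; (r_i+r_j)·cross = 6.5·-103.0000 = -669.5000
edge 1: (3.5,10)→(14,6.5)  cross = 3.5·6.5 − 14·10 = -117.2500; (r_i+r_j)·cross = 17.5·-117.2500 = -2051.8750
edge 2: (14,6.5)→(16,19)  cross = 14·19 − 16·6.5 = 162.0000; (r_i+r_j)·cross = 30·162.0000 = 4860.0000
edge 3: (16,19)→(3,38)  cross = 16·38 − 3·19 = 551.0000; (r_i+r_j)·cross = 19·551.0000 = 10469.0000
Σcross = 492.7500 → A = |Σcross|/2 = 246.3750 mm²
Σ(r_i+r_j)·cross = 12607.6250 → first moment M = |Σ|/6 = 2101.2708
R_c = M/A = 2101.2708/246.3750 = 8.5288 mm
θ = 325° = 5.672320 rad
V = θ·R_c·A = 5.672320·8.5288·246.3750 = 11919.081 mm³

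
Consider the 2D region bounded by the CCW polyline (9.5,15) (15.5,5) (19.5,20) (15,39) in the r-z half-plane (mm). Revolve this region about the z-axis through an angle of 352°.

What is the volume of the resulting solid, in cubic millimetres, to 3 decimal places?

Profile (r,z), 4 vertices: (9.5,15) (15.5,5) (19.5,20) (15,39)
edge 0: (9.5,15)→(15.5,5)  cross = 9.5·5 − 15.5·15 = -185.0000; (r_i+r_j)·cross = 25·-185.0000 = -4625.0000
edge 1: (15.5,5)→(19.5,20)  cross = 15.5·20 − 19.5·5 = 212.5000; (r_i+r_j)·cross = 35·212.5000 = 7437.5000
edge 2: (19.5,20)→(15,39)  cross = 19.5·39 − 15·20 = 460.5000; (r_i+r_j)·cross = 34.5·460.5000 = 15887.2500
edge 3: (15,39)→(9.5,15)  cross = 15·15 − 9.5·39 = -145.5000; (r_i+r_j)·cross = 24.5·-145.5000 = -3564.7500
Σcross = 342.5000 → A = |Σcross|/2 = 171.2500 mm²
Σ(r_i+r_j)·cross = 15135.0000 → first moment M = |Σ|/6 = 2522.5000
R_c = M/A = 2522.5000/171.2500 = 14.7299 mm
θ = 352° = 6.143559 rad
V = θ·R_c·A = 6.143559·14.7299·171.2500 = 15497.127 mm³

Volume = 15497.127 mm³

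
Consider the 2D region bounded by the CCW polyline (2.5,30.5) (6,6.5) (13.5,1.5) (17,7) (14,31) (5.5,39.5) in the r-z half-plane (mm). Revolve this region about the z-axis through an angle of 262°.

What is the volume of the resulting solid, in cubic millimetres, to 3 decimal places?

Profile (r,z), 6 vertices: (2.5,30.5) (6,6.5) (13.5,1.5) (17,7) (14,31) (5.5,39.5)
edge 0: (2.5,30.5)→(6,6.5)  cross = 2.5·6.5 − 6·30.5 = -166.7500; (r_i+r_j)·cross = 8.5·-166.7500 = -1417.3750
edge 1: (6,6.5)→(13.5,1.5)  cross = 6·1.5 − 13.5·6.5 = -78.7500; (r_i+r_j)·cross = 19.5·-78.7500 = -1535.6250
edge 2: (13.5,1.5)→(17,7)  cross = 13.5·7 − 17·1.5 = 69.0000; (r_i+r_j)·cross = 30.5·69.0000 = 2104.5000
edge 3: (17,7)→(14,31)  cross = 17·31 − 14·7 = 429.0000; (r_i+r_j)·cross = 31·429.0000 = 13299.0000
edge 4: (14,31)→(5.5,39.5)  cross = 14·39.5 − 5.5·31 = 382.5000; (r_i+r_j)·cross = 19.5·382.5000 = 7458.7500
edge 5: (5.5,39.5)→(2.5,30.5)  cross = 5.5·30.5 − 2.5·39.5 = 69.0000; (r_i+r_j)·cross = 8·69.0000 = 552.0000
Σcross = 704.0000 → A = |Σcross|/2 = 352.0000 mm²
Σ(r_i+r_j)·cross = 20461.2500 → first moment M = |Σ|/6 = 3410.2083
R_c = M/A = 3410.2083/352.0000 = 9.6881 mm
θ = 262° = 4.572763 rad
V = θ·R_c·A = 4.572763·9.6881·352.0000 = 15594.073 mm³

Volume = 15594.073 mm³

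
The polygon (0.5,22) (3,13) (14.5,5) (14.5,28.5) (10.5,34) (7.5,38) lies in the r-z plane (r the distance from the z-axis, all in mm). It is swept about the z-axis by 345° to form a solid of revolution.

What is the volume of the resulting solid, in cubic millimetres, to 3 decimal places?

Profile (r,z), 6 vertices: (0.5,22) (3,13) (14.5,5) (14.5,28.5) (10.5,34) (7.5,38)
edge 0: (0.5,22)→(3,13)  cross = 0.5·13 − 3·22 = -59.5000; (r_i+r_j)·cross = 3.5·-59.5000 = -208.2500
edge 1: (3,13)→(14.5,5)  cross = 3·5 − 14.5·13 = -173.5000; (r_i+r_j)·cross = 17.5·-173.5000 = -3036.2500
edge 2: (14.5,5)→(14.5,28.5)  cross = 14.5·28.5 − 14.5·5 = 340.7500; (r_i+r_j)·cross = 29·340.7500 = 9881.7500
edge 3: (14.5,28.5)→(10.5,34)  cross = 14.5·34 − 10.5·28.5 = 193.7500; (r_i+r_j)·cross = 25·193.7500 = 4843.7500
edge 4: (10.5,34)→(7.5,38)  cross = 10.5·38 − 7.5·34 = 144.0000; (r_i+r_j)·cross = 18·144.0000 = 2592.0000
edge 5: (7.5,38)→(0.5,22)  cross = 7.5·22 − 0.5·38 = 146.0000; (r_i+r_j)·cross = 8·146.0000 = 1168.0000
Σcross = 591.5000 → A = |Σcross|/2 = 295.7500 mm²
Σ(r_i+r_j)·cross = 15241.0000 → first moment M = |Σ|/6 = 2540.1667
R_c = M/A = 2540.1667/295.7500 = 8.5889 mm
θ = 345° = 6.021386 rad
V = θ·R_c·A = 6.021386·8.5889·295.7500 = 15295.324 mm³

Volume = 15295.324 mm³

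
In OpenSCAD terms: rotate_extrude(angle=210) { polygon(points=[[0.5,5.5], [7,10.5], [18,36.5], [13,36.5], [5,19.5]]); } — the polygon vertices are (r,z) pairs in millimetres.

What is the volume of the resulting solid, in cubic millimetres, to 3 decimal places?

Volume = 5159.521 mm³

Profile (r,z), 5 vertices: (0.5,5.5) (7,10.5) (18,36.5) (13,36.5) (5,19.5)
edge 0: (0.5,5.5)→(7,10.5)  cross = 0.5·10.5 − 7·5.5 = -33.2500; (r_i+r_j)·cross = 7.5·-33.2500 = -249.3750
edge 1: (7,10.5)→(18,36.5)  cross = 7·36.5 − 18·10.5 = 66.5000; (r_i+r_j)·cross = 25·66.5000 = 1662.5000
edge 2: (18,36.5)→(13,36.5)  cross = 18·36.5 − 13·36.5 = 182.5000; (r_i+r_j)·cross = 31·182.5000 = 5657.5000
edge 3: (13,36.5)→(5,19.5)  cross = 13·19.5 − 5·36.5 = 71.0000; (r_i+r_j)·cross = 18·71.0000 = 1278.0000
edge 4: (5,19.5)→(0.5,5.5)  cross = 5·5.5 − 0.5·19.5 = 17.7500; (r_i+r_j)·cross = 5.5·17.7500 = 97.6250
Σcross = 304.5000 → A = |Σcross|/2 = 152.2500 mm²
Σ(r_i+r_j)·cross = 8446.2500 → first moment M = |Σ|/6 = 1407.7083
R_c = M/A = 1407.7083/152.2500 = 9.2460 mm
θ = 210° = 3.665191 rad
V = θ·R_c·A = 3.665191·9.2460·152.2500 = 5159.521 mm³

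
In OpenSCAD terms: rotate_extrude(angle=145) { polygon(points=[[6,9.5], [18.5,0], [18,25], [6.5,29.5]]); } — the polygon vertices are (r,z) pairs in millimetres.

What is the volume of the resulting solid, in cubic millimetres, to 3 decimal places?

Volume = 8504.509 mm³

Profile (r,z), 4 vertices: (6,9.5) (18.5,0) (18,25) (6.5,29.5)
edge 0: (6,9.5)→(18.5,0)  cross = 6·0 − 18.5·9.5 = -175.7500; (r_i+r_j)·cross = 24.5·-175.7500 = -4305.8750
edge 1: (18.5,0)→(18,25)  cross = 18.5·25 − 18·0 = 462.5000; (r_i+r_j)·cross = 36.5·462.5000 = 16881.2500
edge 2: (18,25)→(6.5,29.5)  cross = 18·29.5 − 6.5·25 = 368.5000; (r_i+r_j)·cross = 24.5·368.5000 = 9028.2500
edge 3: (6.5,29.5)→(6,9.5)  cross = 6.5·9.5 − 6·29.5 = -115.2500; (r_i+r_j)·cross = 12.5·-115.2500 = -1440.6250
Σcross = 540.0000 → A = |Σcross|/2 = 270.0000 mm²
Σ(r_i+r_j)·cross = 20163.0000 → first moment M = |Σ|/6 = 3360.5000
R_c = M/A = 3360.5000/270.0000 = 12.4463 mm
θ = 145° = 2.530727 rad
V = θ·R_c·A = 2.530727·12.4463·270.0000 = 8504.509 mm³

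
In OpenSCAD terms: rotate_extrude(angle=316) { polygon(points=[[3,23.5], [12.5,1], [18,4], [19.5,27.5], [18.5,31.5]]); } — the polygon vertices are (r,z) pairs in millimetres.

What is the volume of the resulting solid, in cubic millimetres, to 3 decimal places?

Volume = 21538.163 mm³

Profile (r,z), 5 vertices: (3,23.5) (12.5,1) (18,4) (19.5,27.5) (18.5,31.5)
edge 0: (3,23.5)→(12.5,1)  cross = 3·1 − 12.5·23.5 = -290.7500; (r_i+r_j)·cross = 15.5·-290.7500 = -4506.6250
edge 1: (12.5,1)→(18,4)  cross = 12.5·4 − 18·1 = 32.0000; (r_i+r_j)·cross = 30.5·32.0000 = 976.0000
edge 2: (18,4)→(19.5,27.5)  cross = 18·27.5 − 19.5·4 = 417.0000; (r_i+r_j)·cross = 37.5·417.0000 = 15637.5000
edge 3: (19.5,27.5)→(18.5,31.5)  cross = 19.5·31.5 − 18.5·27.5 = 105.5000; (r_i+r_j)·cross = 38·105.5000 = 4009.0000
edge 4: (18.5,31.5)→(3,23.5)  cross = 18.5·23.5 − 3·31.5 = 340.2500; (r_i+r_j)·cross = 21.5·340.2500 = 7315.3750
Σcross = 604.0000 → A = |Σcross|/2 = 302.0000 mm²
Σ(r_i+r_j)·cross = 23431.2500 → first moment M = |Σ|/6 = 3905.2083
R_c = M/A = 3905.2083/302.0000 = 12.9312 mm
θ = 316° = 5.515240 rad
V = θ·R_c·A = 5.515240·12.9312·302.0000 = 21538.163 mm³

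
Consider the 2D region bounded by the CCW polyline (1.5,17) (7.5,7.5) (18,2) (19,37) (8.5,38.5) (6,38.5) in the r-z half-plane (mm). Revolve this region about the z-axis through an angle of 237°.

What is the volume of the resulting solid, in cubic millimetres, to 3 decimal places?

Volume = 22284.846 mm³

Profile (r,z), 6 vertices: (1.5,17) (7.5,7.5) (18,2) (19,37) (8.5,38.5) (6,38.5)
edge 0: (1.5,17)→(7.5,7.5)  cross = 1.5·7.5 − 7.5·17 = -116.2500; (r_i+r_j)·cross = 9·-116.2500 = -1046.2500
edge 1: (7.5,7.5)→(18,2)  cross = 7.5·2 − 18·7.5 = -120.0000; (r_i+r_j)·cross = 25.5·-120.0000 = -3060.0000
edge 2: (18,2)→(19,37)  cross = 18·37 − 19·2 = 628.0000; (r_i+r_j)·cross = 37·628.0000 = 23236.0000
edge 3: (19,37)→(8.5,38.5)  cross = 19·38.5 − 8.5·37 = 417.0000; (r_i+r_j)·cross = 27.5·417.0000 = 11467.5000
edge 4: (8.5,38.5)→(6,38.5)  cross = 8.5·38.5 − 6·38.5 = 96.2500; (r_i+r_j)·cross = 14.5·96.2500 = 1395.6250
edge 5: (6,38.5)→(1.5,17)  cross = 6·17 − 1.5·38.5 = 44.2500; (r_i+r_j)·cross = 7.5·44.2500 = 331.8750
Σcross = 949.2500 → A = |Σcross|/2 = 474.6250 mm²
Σ(r_i+r_j)·cross = 32324.7500 → first moment M = |Σ|/6 = 5387.4583
R_c = M/A = 5387.4583/474.6250 = 11.3510 mm
θ = 237° = 4.136430 rad
V = θ·R_c·A = 4.136430·11.3510·474.6250 = 22284.846 mm³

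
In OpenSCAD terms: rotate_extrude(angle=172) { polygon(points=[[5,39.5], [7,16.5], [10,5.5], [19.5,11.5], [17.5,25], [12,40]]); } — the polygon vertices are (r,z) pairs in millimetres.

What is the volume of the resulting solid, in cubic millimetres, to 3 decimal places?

Profile (r,z), 6 vertices: (5,39.5) (7,16.5) (10,5.5) (19.5,11.5) (17.5,25) (12,40)
edge 0: (5,39.5)→(7,16.5)  cross = 5·16.5 − 7·39.5 = -194.0000; (r_i+r_j)·cross = 12·-194.0000 = -2328.0000
edge 1: (7,16.5)→(10,5.5)  cross = 7·5.5 − 10·16.5 = -126.5000; (r_i+r_j)·cross = 17·-126.5000 = -2150.5000
edge 2: (10,5.5)→(19.5,11.5)  cross = 10·11.5 − 19.5·5.5 = 7.7500; (r_i+r_j)·cross = 29.5·7.7500 = 228.6250
edge 3: (19.5,11.5)→(17.5,25)  cross = 19.5·25 − 17.5·11.5 = 286.2500; (r_i+r_j)·cross = 37·286.2500 = 10591.2500
edge 4: (17.5,25)→(12,40)  cross = 17.5·40 − 12·25 = 400.0000; (r_i+r_j)·cross = 29.5·400.0000 = 11800.0000
edge 5: (12,40)→(5,39.5)  cross = 12·39.5 − 5·40 = 274.0000; (r_i+r_j)·cross = 17·274.0000 = 4658.0000
Σcross = 647.5000 → A = |Σcross|/2 = 323.7500 mm²
Σ(r_i+r_j)·cross = 22799.3750 → first moment M = |Σ|/6 = 3799.8958
R_c = M/A = 3799.8958/323.7500 = 11.7371 mm
θ = 172° = 3.001966 rad
V = θ·R_c·A = 3.001966·11.7371·323.7500 = 11407.159 mm³

Volume = 11407.159 mm³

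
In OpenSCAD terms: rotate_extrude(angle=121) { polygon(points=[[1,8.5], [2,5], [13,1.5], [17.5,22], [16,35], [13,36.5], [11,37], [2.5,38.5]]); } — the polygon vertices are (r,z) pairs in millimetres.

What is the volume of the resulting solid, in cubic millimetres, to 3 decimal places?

Volume = 9059.918 mm³

Profile (r,z), 8 vertices: (1,8.5) (2,5) (13,1.5) (17.5,22) (16,35) (13,36.5) (11,37) (2.5,38.5)
edge 0: (1,8.5)→(2,5)  cross = 1·5 − 2·8.5 = -12.0000; (r_i+r_j)·cross = 3·-12.0000 = -36.0000
edge 1: (2,5)→(13,1.5)  cross = 2·1.5 − 13·5 = -62.0000; (r_i+r_j)·cross = 15·-62.0000 = -930.0000
edge 2: (13,1.5)→(17.5,22)  cross = 13·22 − 17.5·1.5 = 259.7500; (r_i+r_j)·cross = 30.5·259.7500 = 7922.3750
edge 3: (17.5,22)→(16,35)  cross = 17.5·35 − 16·22 = 260.5000; (r_i+r_j)·cross = 33.5·260.5000 = 8726.7500
edge 4: (16,35)→(13,36.5)  cross = 16·36.5 − 13·35 = 129.0000; (r_i+r_j)·cross = 29·129.0000 = 3741.0000
edge 5: (13,36.5)→(11,37)  cross = 13·37 − 11·36.5 = 79.5000; (r_i+r_j)·cross = 24·79.5000 = 1908.0000
edge 6: (11,37)→(2.5,38.5)  cross = 11·38.5 − 2.5·37 = 331.0000; (r_i+r_j)·cross = 13.5·331.0000 = 4468.5000
edge 7: (2.5,38.5)→(1,8.5)  cross = 2.5·8.5 − 1·38.5 = -17.2500; (r_i+r_j)·cross = 3.5·-17.2500 = -60.3750
Σcross = 968.5000 → A = |Σcross|/2 = 484.2500 mm²
Σ(r_i+r_j)·cross = 25740.2500 → first moment M = |Σ|/6 = 4290.0417
R_c = M/A = 4290.0417/484.2500 = 8.8591 mm
θ = 121° = 2.111848 rad
V = θ·R_c·A = 2.111848·8.8591·484.2500 = 9059.918 mm³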